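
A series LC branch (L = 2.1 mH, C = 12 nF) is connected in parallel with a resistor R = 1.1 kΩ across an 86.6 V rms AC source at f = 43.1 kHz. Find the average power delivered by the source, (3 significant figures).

6.82 W

ω = 2πf = 270800 rad/s
X_L = ωL = 569 Ω
X_C = 1/(ωC) = 308 Ω
Branch 1: Z₁ = R = 1100 Ω
Branch 2 (series LC): Z₂ = j(X_L − X_C) = j261 Ω
Parallel: Z = Z₁Z₂/(Z₁+Z₂), |Z| = 254 Ω, ∠Z = 76.7°
I = V/|Z| = 341 mA
P = VI cos φ = 86.6 × 0.341 × cos(76.7°) = 6.82 W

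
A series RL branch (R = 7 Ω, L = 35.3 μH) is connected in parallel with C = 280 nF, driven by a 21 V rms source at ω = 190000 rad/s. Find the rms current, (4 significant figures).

1.610 A

X_L = ωL = 6.707 Ω
X_C = 1/(ωC) = 18.80 Ω
Branch 1 (R+jX_L): Z₁ = 7.000 + j6.707 Ω, |Z₁| = 9.695 Ω
Branch 2 (−jX_C): Z₂ = −j18.80 Ω
Parallel: Z = Z₁Z₂/(Z₁+Z₂), |Z| = 13.04 Ω, ∠Z = 13.70°
I = V/|Z| = 21/13.04 = 1.610 A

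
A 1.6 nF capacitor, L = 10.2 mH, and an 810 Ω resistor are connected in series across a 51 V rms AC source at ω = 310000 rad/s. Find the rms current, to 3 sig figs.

X_L = ωL = 3160 Ω
X_C = 1/(ωC) = 2020 Ω
Net reactance X = X_L − X_C = 1150 Ω
Z = 810 + j1150 Ω
|Z| = √(810² + 1150²) = 1400 Ω
I = V/|Z| = 51/1400 = 36.3 mA

36.3 mA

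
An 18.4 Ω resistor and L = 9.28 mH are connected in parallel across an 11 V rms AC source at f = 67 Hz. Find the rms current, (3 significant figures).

2.88 A

ω = 2πf = 421.0 rad/s
X_L = ωL = 3.91 Ω
Parallel: admittances add. Y = 1/R + 1/(jωL)
Y = (0.0543 − j0.256) S
|Y| = 0.262 S → |Z| = 1/|Y| = 3.82 Ω, ∠Z = −∠Y = 78.0°
I = V/|Z| = 11/3.82 = 2.88 A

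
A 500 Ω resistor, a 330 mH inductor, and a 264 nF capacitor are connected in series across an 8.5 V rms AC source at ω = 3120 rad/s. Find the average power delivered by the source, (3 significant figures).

127 mW

X_L = ωL = 1030 Ω
X_C = 1/(ωC) = 1210 Ω
Net reactance X = X_L − X_C = -184 Ω
Z = 500 − j184 Ω
|Z| = √(500² + 184²) = 533 Ω
∠Z = arctan(-184/500) = -20.3°
I = V/|Z| = 15.9 mA
P = VI cos φ = 8.5 × 0.0159 × cos(-20.3°) = 127 mW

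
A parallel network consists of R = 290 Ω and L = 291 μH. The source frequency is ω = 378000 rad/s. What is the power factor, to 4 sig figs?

0.3546

X_L = ωL = 110.0 Ω
Parallel: admittances add. Y = 1/R + 1/(jωL)
Y = (0.003448 − j0.009091) S
|Y| = 0.009723 S → |Z| = 1/|Y| = 102.8 Ω, ∠Z = −∠Y = 69.23°
cos φ = cos(69.23°) = 0.3546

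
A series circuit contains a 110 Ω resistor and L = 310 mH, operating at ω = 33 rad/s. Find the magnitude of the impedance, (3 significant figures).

X_L = ωL = 10.2 Ω
Z = 110 + j10.2 Ω
|Z| = √(110² + 10.2²) = 110 Ω

110 Ω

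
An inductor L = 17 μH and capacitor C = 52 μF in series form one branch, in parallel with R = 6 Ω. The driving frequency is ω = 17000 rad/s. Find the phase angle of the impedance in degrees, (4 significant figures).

-82.01°

X_L = ωL = 0.2890 Ω
X_C = 1/(ωC) = 1.131 Ω
Branch 1: Z₁ = R = 6.000 Ω
Branch 2 (series LC): Z₂ = j(X_L − X_C) = −j0.8422 Ω
Parallel: Z = Z₁Z₂/(Z₁+Z₂), |Z| = 0.8340 Ω, ∠Z = -82.01°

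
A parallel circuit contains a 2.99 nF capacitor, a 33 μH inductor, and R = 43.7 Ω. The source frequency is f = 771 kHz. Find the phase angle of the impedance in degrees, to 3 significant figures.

ω = 2πf = 4.844e+06 rad/s
X_L = ωL = 160 Ω
X_C = 1/(ωC) = 69.0 Ω
Parallel: admittances add. Y = 1/R + 1/(jωL) + jωC
Y = (0.0229 + j0.00823) S
|Y| = 0.0243 S → |Z| = 1/|Y| = 41.1 Ω, ∠Z = −∠Y = -19.8°

-19.8°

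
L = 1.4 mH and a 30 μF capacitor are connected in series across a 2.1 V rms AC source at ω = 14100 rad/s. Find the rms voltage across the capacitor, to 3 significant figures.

X_L = ωL = 19.7 Ω
X_C = 1/(ωC) = 2.36 Ω
Net reactance X = X_L − X_C = 17.4 Ω
Z = j17.4 Ω
|Z| = √(0² + 17.4²) = 17.4 Ω
I = V/|Z| = 121 mA
V_C = I·|Z_C| = 0.121 × 2.36 = 0.286 V

0.286 V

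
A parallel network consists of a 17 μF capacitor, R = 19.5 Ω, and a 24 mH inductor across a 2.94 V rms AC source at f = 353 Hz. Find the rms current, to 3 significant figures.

ω = 2πf = 2218 rad/s
X_L = ωL = 53.2 Ω
X_C = 1/(ωC) = 26.5 Ω
Parallel: admittances add. Y = 1/R + 1/(jωL) + jωC
Y = (0.0513 + j0.0189) S
|Y| = 0.0547 S → |Z| = 1/|Y| = 18.3 Ω, ∠Z = −∠Y = -20.3°
I = V/|Z| = 2.94/18.3 = 161 mA

161 mA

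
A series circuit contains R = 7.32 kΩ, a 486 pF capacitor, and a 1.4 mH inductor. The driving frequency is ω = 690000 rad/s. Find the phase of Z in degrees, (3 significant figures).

X_L = ωL = 966 Ω
X_C = 1/(ωC) = 2980 Ω
Net reactance X = X_L − X_C = -2020 Ω
Z = 7320 − j2020 Ω
|Z| = √(7320² + 2020²) = 7590 Ω
∠Z = arctan(-2020/7320) = -15.4°

-15.4°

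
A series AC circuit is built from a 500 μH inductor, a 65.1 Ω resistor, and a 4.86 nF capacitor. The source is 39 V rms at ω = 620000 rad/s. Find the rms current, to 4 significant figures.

X_L = ωL = 310.0 Ω
X_C = 1/(ωC) = 331.9 Ω
Net reactance X = X_L − X_C = -21.87 Ω
Z = 65.10 − j21.87 Ω
|Z| = √(65.10² + 21.87²) = 68.68 Ω
I = V/|Z| = 39/68.68 = 567.9 mA

567.9 mA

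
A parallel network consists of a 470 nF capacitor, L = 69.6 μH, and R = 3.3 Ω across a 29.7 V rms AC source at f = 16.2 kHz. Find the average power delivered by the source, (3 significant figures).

267 W

ω = 2πf = 101800 rad/s
X_L = ωL = 7.08 Ω
X_C = 1/(ωC) = 20.9 Ω
Parallel: admittances add. Y = 1/R + 1/(jωL) + jωC
Y = (0.303 − j0.0933) S
|Y| = 0.317 S → |Z| = 1/|Y| = 3.15 Ω, ∠Z = −∠Y = 17.1°
I = V/|Z| = 9.42 A
P = VI cos φ = 29.7 × 9.42 × cos(17.1°) = 267 W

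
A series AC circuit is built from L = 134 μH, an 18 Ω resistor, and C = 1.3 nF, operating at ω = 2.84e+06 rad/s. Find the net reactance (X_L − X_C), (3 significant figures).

X_L = ωL = 381 Ω
X_C = 1/(ωC) = 271 Ω
X = 381 − 271 = 110 Ω

110 Ω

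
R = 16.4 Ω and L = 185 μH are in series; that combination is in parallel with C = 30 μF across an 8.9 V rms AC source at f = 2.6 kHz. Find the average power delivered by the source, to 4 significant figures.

4.671 W

ω = 2πf = 16340 rad/s
X_L = ωL = 3.022 Ω
X_C = 1/(ωC) = 2.040 Ω
Branch 1 (R+jX_L): Z₁ = 16.40 + j3.022 Ω, |Z₁| = 16.68 Ω
Branch 2 (−jX_C): Z₂ = −j2.040 Ω
Parallel: Z = Z₁Z₂/(Z₁+Z₂), |Z| = 2.071 Ω, ∠Z = -82.98°
I = V/|Z| = 4.297 A
P = VI cos φ = 8.9 × 4.297 × cos(-82.98°) = 4.671 W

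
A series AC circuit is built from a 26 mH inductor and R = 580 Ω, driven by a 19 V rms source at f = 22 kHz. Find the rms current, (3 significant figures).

5.22 mA

ω = 2πf = 138200 rad/s
X_L = ωL = 3590 Ω
Z = 580 + j3590 Ω
|Z| = √(580² + 3590²) = 3640 Ω
I = V/|Z| = 19/3640 = 5.22 mA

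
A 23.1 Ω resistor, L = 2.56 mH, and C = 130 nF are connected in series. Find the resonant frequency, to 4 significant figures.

ω₀ = 1/√(LC) = 1/√(0.00256 × 1.3e-07) = 54820 rad/s
f₀ = ω₀/(2π) = 8.724 kHz

8.724 kHz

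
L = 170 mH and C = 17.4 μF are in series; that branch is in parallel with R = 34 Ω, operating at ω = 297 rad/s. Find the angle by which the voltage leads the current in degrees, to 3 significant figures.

-13.4°

X_L = ωL = 50.5 Ω
X_C = 1/(ωC) = 194 Ω
Branch 1: Z₁ = R = 34.0 Ω
Branch 2 (series LC): Z₂ = j(X_L − X_C) = −j143 Ω
Parallel: Z = Z₁Z₂/(Z₁+Z₂), |Z| = 33.1 Ω, ∠Z = -13.4°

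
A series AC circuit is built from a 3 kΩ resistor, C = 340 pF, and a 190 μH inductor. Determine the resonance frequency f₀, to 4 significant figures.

626.2 kHz

ω₀ = 1/√(LC) = 1/√(0.00019 × 3.4e-10) = 3.934e+06 rad/s
f₀ = ω₀/(2π) = 626.2 kHz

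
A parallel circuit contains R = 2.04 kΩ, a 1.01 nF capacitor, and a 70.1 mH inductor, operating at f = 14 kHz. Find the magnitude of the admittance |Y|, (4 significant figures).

ω = 2πf = 87960 rad/s
X_L = ωL = 6166 Ω
X_C = 1/(ωC) = 11260 Ω
Parallel: admittances add. Y = 1/R + 1/(jωL) + jωC
Y = (0.0004902 − j7.333e-05) S
|Y| = 0.0004957 S → |Z| = 1/|Y| = 2018 Ω, ∠Z = −∠Y = 8.508°

495.7 μS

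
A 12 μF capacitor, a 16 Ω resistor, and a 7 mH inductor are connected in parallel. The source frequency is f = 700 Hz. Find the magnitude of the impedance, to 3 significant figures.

15.2 Ω

ω = 2πf = 4398 rad/s
X_L = ωL = 30.8 Ω
X_C = 1/(ωC) = 18.9 Ω
Parallel: admittances add. Y = 1/R + 1/(jωL) + jωC
Y = (0.0625 + j0.0203) S
|Y| = 0.0657 S → |Z| = 1/|Y| = 15.2 Ω, ∠Z = −∠Y = -18.0°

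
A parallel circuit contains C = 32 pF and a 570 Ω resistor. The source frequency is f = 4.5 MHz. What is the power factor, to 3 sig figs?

0.889

ω = 2πf = 2.827e+07 rad/s
X_C = 1/(ωC) = 1110 Ω
Parallel: admittances add. Y = 1/R + jωC
Y = (0.00175 + j0.000905) S
|Y| = 0.00197 S → |Z| = 1/|Y| = 507 Ω, ∠Z = −∠Y = -27.3°
cos φ = cos(-27.3°) = 0.889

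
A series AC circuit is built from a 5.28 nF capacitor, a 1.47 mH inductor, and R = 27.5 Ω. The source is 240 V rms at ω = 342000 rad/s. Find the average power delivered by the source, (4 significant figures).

X_L = ωL = 502.7 Ω
X_C = 1/(ωC) = 553.8 Ω
Net reactance X = X_L − X_C = -51.04 Ω
Z = 27.50 − j51.04 Ω
|Z| = √(27.50² + 51.04²) = 57.98 Ω
∠Z = arctan(-51.04/27.50) = -61.69°
I = V/|Z| = 4.139 A
P = VI cos φ = 240 × 4.139 × cos(-61.69°) = 471.2 W

471.2 W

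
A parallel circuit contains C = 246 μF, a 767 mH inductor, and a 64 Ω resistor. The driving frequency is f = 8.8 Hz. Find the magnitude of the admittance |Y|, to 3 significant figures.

ω = 2πf = 55.29 rad/s
X_L = ωL = 42.4 Ω
X_C = 1/(ωC) = 73.5 Ω
Parallel: admittances add. Y = 1/R + 1/(jωL) + jωC
Y = (0.0156 − j0.00998) S
|Y| = 0.0185 S → |Z| = 1/|Y| = 53.9 Ω, ∠Z = −∠Y = 32.6°

18.5 mS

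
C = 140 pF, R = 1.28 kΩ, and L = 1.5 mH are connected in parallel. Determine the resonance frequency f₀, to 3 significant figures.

347 kHz

ω₀ = 1/√(LC) = 1/√(0.0015 × 1.4e-10) = 2.182e+06 rad/s
f₀ = ω₀/(2π) = 347 kHz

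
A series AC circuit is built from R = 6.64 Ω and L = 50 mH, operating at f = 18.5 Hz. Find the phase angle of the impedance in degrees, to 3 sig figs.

41.2°

ω = 2πf = 116.2 rad/s
X_L = ωL = 5.81 Ω
Z = 6.64 + j5.81 Ω
|Z| = √(6.64² + 5.81²) = 8.82 Ω
∠Z = arctan(5.81/6.64) = 41.2°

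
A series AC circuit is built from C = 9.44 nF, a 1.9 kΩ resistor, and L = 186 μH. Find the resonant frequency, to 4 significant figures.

ω₀ = 1/√(LC) = 1/√(0.000186 × 9.44e-09) = 754700 rad/s
f₀ = ω₀/(2π) = 120.1 kHz

120.1 kHz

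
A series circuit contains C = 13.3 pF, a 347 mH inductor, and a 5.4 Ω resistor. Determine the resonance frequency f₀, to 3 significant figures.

74.1 kHz

ω₀ = 1/√(LC) = 1/√(0.347 × 1.33e-11) = 465500 rad/s
f₀ = ω₀/(2π) = 74.1 kHz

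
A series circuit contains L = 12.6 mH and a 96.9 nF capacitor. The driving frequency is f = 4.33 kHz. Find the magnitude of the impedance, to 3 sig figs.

ω = 2πf = 27210 rad/s
X_L = ωL = 343 Ω
X_C = 1/(ωC) = 379 Ω
Net reactance X = X_L − X_C = -36.5 Ω
Z = − j36.5 Ω
|Z| = √(0² + 36.5²) = 36.5 Ω

36.5 Ω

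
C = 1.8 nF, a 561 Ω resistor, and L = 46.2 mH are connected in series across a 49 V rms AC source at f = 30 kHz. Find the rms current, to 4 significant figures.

8.465 mA

ω = 2πf = 188500 rad/s
X_L = ωL = 8708 Ω
X_C = 1/(ωC) = 2947 Ω
Net reactance X = X_L − X_C = 5761 Ω
Z = 561.0 + j5761 Ω
|Z| = √(561.0² + 5761²) = 5788 Ω
I = V/|Z| = 49/5788 = 8.465 mA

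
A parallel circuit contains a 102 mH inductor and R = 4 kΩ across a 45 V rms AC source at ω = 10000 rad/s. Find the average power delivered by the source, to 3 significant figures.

506 mW

X_L = ωL = 1020 Ω
Parallel: admittances add. Y = 1/R + 1/(jωL)
Y = (0.000250 − j0.000980) S
|Y| = 0.00101 S → |Z| = 1/|Y| = 988 Ω, ∠Z = −∠Y = 75.7°
I = V/|Z| = 45.5 mA
P = VI cos φ = 45 × 0.0455 × cos(75.7°) = 506 mW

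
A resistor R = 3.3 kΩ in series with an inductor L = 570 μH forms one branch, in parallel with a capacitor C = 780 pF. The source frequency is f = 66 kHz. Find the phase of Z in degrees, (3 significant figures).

ω = 2πf = 414700 rad/s
X_L = ωL = 236 Ω
X_C = 1/(ωC) = 3090 Ω
Branch 1 (R+jX_L): Z₁ = 3300 + j236 Ω, |Z₁| = 3310 Ω
Branch 2 (−jX_C): Z₂ = −j3090 Ω
Parallel: Z = Z₁Z₂/(Z₁+Z₂), |Z| = 2340 Ω, ∠Z = -45.0°

-45.0°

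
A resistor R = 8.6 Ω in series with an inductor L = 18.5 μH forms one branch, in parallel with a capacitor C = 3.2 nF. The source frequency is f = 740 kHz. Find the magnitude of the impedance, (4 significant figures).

ω = 2πf = 4.65e+06 rad/s
X_L = ωL = 86.02 Ω
X_C = 1/(ωC) = 67.21 Ω
Branch 1 (R+jX_L): Z₁ = 8.600 + j86.02 Ω, |Z₁| = 86.45 Ω
Branch 2 (−jX_C): Z₂ = −j67.21 Ω
Parallel: Z = Z₁Z₂/(Z₁+Z₂), |Z| = 281.0 Ω, ∠Z = -71.13°

281.0 Ω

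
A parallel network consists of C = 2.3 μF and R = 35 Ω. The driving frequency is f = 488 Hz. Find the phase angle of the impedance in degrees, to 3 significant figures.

-13.9°

ω = 2πf = 3066 rad/s
X_C = 1/(ωC) = 142 Ω
Parallel: admittances add. Y = 1/R + jωC
Y = (0.0286 + j0.00705) S
|Y| = 0.0294 S → |Z| = 1/|Y| = 34.0 Ω, ∠Z = −∠Y = -13.9°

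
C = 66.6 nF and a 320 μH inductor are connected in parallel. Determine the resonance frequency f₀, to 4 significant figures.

34.48 kHz

ω₀ = 1/√(LC) = 1/√(0.00032 × 6.66e-08) = 216600 rad/s
f₀ = ω₀/(2π) = 34.48 kHz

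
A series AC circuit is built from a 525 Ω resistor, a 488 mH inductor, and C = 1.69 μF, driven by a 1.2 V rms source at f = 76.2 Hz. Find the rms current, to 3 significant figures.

1.06 mA

ω = 2πf = 478.8 rad/s
X_L = ωL = 234 Ω
X_C = 1/(ωC) = 1240 Ω
Net reactance X = X_L − X_C = -1000 Ω
Z = 525 − j1000 Ω
|Z| = √(525² + 1000²) = 1130 Ω
I = V/|Z| = 1.2/1130 = 1.06 mA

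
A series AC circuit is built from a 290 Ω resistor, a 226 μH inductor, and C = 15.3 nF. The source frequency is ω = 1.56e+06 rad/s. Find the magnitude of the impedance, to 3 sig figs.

425 Ω

X_L = ωL = 353 Ω
X_C = 1/(ωC) = 41.9 Ω
Net reactance X = X_L − X_C = 311 Ω
Z = 290 + j311 Ω
|Z| = √(290² + 311²) = 425 Ω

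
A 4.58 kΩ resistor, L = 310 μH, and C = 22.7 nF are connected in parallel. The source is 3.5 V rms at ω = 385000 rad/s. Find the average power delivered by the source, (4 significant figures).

X_L = ωL = 119.3 Ω
X_C = 1/(ωC) = 114.4 Ω
Parallel: admittances add. Y = 1/R + 1/(jωL) + jωC
Y = (0.0002183 + j0.0003608) S
|Y| = 0.0004217 S → |Z| = 1/|Y| = 2371 Ω, ∠Z = −∠Y = -58.82°
I = V/|Z| = 1.476 mA
P = VI cos φ = 3.5 × 0.001476 × cos(-58.82°) = 2.675 mW

2.675 mW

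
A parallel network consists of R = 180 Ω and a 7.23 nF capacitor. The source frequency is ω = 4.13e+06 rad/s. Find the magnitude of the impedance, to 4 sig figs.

32.92 Ω

X_C = 1/(ωC) = 33.49 Ω
Parallel: admittances add. Y = 1/R + jωC
Y = (0.005556 + j0.02986) S
|Y| = 0.03037 S → |Z| = 1/|Y| = 32.92 Ω, ∠Z = −∠Y = -79.46°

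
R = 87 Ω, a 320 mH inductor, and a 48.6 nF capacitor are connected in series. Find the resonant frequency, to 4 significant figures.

ω₀ = 1/√(LC) = 1/√(0.32 × 4.86e-08) = 8019 rad/s
f₀ = ω₀/(2π) = 1.276 kHz

1.276 kHz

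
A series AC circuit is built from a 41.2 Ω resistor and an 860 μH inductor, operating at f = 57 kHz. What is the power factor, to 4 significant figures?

ω = 2πf = 358100 rad/s
X_L = ωL = 308.0 Ω
Z = 41.20 + j308.0 Ω
|Z| = √(41.20² + 308.0²) = 310.7 Ω
∠Z = arctan(308.0/41.20) = 82.38°
cos φ = cos(82.38°) = 0.1326

0.1326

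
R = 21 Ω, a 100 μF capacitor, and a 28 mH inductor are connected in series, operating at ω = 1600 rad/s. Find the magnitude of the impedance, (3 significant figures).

X_L = ωL = 44.8 Ω
X_C = 1/(ωC) = 6.25 Ω
Net reactance X = X_L − X_C = 38.6 Ω
Z = 21.0 + j38.6 Ω
|Z| = √(21.0² + 38.6²) = 43.9 Ω

43.9 Ω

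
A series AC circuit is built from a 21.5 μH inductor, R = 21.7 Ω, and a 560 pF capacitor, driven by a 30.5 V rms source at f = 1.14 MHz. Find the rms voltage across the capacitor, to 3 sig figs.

ω = 2πf = 7.163e+06 rad/s
X_L = ωL = 154 Ω
X_C = 1/(ωC) = 249 Ω
Net reactance X = X_L − X_C = -95.3 Ω
Z = 21.7 − j95.3 Ω
|Z| = √(21.7² + 95.3²) = 97.7 Ω
I = V/|Z| = 312 mA
V_C = I·|Z_C| = 0.312 × 249 = 77.8 V

77.8 V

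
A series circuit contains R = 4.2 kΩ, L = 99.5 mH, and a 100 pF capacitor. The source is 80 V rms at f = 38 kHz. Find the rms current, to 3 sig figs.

ω = 2πf = 238800 rad/s
X_L = ωL = 23800 Ω
X_C = 1/(ωC) = 41900 Ω
Net reactance X = X_L − X_C = -18100 Ω
Z = 4200 − j18100 Ω
|Z| = √(4200² + 18100²) = 18600 Ω
I = V/|Z| = 80/18600 = 4.30 mA

4.30 mA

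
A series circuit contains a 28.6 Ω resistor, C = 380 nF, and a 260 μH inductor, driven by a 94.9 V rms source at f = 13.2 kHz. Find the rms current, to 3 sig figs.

ω = 2πf = 82940 rad/s
X_L = ωL = 21.6 Ω
X_C = 1/(ωC) = 31.7 Ω
Net reactance X = X_L − X_C = -10.2 Ω
Z = 28.6 − j10.2 Ω
|Z| = √(28.6² + 10.2²) = 30.4 Ω
I = V/|Z| = 94.9/30.4 = 3.13 A

3.13 A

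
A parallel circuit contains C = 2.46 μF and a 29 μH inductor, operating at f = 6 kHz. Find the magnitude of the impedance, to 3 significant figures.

ω = 2πf = 37700 rad/s
X_L = ωL = 1.09 Ω
X_C = 1/(ωC) = 10.8 Ω
Parallel: admittances add. Y = 1/(jωL) + jωC
Y = (0 − j0.822) S
|Y| = 0.822 S → |Z| = 1/|Y| = 1.22 Ω, ∠Z = −∠Y = 90.0°

1.22 Ω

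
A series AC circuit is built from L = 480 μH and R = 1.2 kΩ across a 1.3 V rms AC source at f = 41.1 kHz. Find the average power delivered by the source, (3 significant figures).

ω = 2πf = 258200 rad/s
X_L = ωL = 124 Ω
Z = 1200 + j124 Ω
|Z| = √(1200² + 124²) = 1210 Ω
∠Z = arctan(124/1200) = 5.90°
I = V/|Z| = 1.08 mA
P = VI cos φ = 1.3 × 0.00108 × cos(5.90°) = 1.39 mW

1.39 mW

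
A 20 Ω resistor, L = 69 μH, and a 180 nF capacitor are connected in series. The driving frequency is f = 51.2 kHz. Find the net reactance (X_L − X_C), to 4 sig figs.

4.928 Ω

ω = 2πf = 321700 rad/s
X_L = ωL = 22.20 Ω
X_C = 1/(ωC) = 17.27 Ω
X = 22.20 − 17.27 = 4.928 Ω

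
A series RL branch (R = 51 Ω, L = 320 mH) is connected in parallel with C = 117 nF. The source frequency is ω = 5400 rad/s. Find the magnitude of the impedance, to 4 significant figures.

17780 Ω

X_L = ωL = 1728 Ω
X_C = 1/(ωC) = 1583 Ω
Branch 1 (R+jX_L): Z₁ = 51.00 + j1728 Ω, |Z₁| = 1729 Ω
Branch 2 (−jX_C): Z₂ = −j1583 Ω
Parallel: Z = Z₁Z₂/(Z₁+Z₂), |Z| = 17780 Ω, ∠Z = -72.34°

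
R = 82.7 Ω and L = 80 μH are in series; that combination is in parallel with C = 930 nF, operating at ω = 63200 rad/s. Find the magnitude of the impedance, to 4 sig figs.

16.87 Ω

X_L = ωL = 5.056 Ω
X_C = 1/(ωC) = 17.01 Ω
Branch 1 (R+jX_L): Z₁ = 82.70 + j5.056 Ω, |Z₁| = 82.85 Ω
Branch 2 (−jX_C): Z₂ = −j17.01 Ω
Parallel: Z = Z₁Z₂/(Z₁+Z₂), |Z| = 16.87 Ω, ∠Z = -78.27°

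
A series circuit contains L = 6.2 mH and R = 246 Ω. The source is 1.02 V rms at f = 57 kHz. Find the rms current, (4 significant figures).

ω = 2πf = 358100 rad/s
X_L = ωL = 2220 Ω
Z = 246.0 + j2220 Ω
|Z| = √(246.0² + 2220²) = 2234 Ω
I = V/|Z| = 1.02/2234 = 456.6 μA

456.6 μA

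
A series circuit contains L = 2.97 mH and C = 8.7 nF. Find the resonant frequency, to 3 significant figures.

ω₀ = 1/√(LC) = 1/√(0.00297 × 8.7e-09) = 196700 rad/s
f₀ = ω₀/(2π) = 31.3 kHz

31.3 kHz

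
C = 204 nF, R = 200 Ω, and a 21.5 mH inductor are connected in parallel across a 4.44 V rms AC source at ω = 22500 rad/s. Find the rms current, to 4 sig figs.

24.87 mA

X_L = ωL = 483.7 Ω
X_C = 1/(ωC) = 217.9 Ω
Parallel: admittances add. Y = 1/R + 1/(jωL) + jωC
Y = (0.005000 + j0.002523) S
|Y| = 0.005600 S → |Z| = 1/|Y| = 178.6 Ω, ∠Z = −∠Y = -26.77°
I = V/|Z| = 4.44/178.6 = 24.87 mA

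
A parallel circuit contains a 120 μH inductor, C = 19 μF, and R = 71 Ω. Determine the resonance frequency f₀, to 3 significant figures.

ω₀ = 1/√(LC) = 1/√(0.00012 × 1.9e-05) = 20940 rad/s
f₀ = ω₀/(2π) = 3.33 kHz

3.33 kHz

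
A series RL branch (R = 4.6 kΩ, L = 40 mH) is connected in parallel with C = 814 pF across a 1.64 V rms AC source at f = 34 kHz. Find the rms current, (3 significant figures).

158 μA

ω = 2πf = 213600 rad/s
X_L = ωL = 8550 Ω
X_C = 1/(ωC) = 5750 Ω
Branch 1 (R+jX_L): Z₁ = 4600 + j8550 Ω, |Z₁| = 9700 Ω
Branch 2 (−jX_C): Z₂ = −j5750 Ω
Parallel: Z = Z₁Z₂/(Z₁+Z₂), |Z| = 10400 Ω, ∠Z = -59.6°
I = V/|Z| = 1.64/10400 = 158 μA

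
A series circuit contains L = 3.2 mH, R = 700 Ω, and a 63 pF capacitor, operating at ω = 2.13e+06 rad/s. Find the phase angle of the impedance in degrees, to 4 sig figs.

-42.26°

X_L = ωL = 6816 Ω
X_C = 1/(ωC) = 7452 Ω
Net reactance X = X_L − X_C = -636.1 Ω
Z = 700.0 − j636.1 Ω
|Z| = √(700.0² + 636.1²) = 945.9 Ω
∠Z = arctan(-636.1/700.0) = -42.26°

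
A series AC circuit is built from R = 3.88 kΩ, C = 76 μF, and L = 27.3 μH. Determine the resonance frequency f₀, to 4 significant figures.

3.494 kHz

ω₀ = 1/√(LC) = 1/√(2.73e-05 × 7.6e-05) = 21950 rad/s
f₀ = ω₀/(2π) = 3.494 kHz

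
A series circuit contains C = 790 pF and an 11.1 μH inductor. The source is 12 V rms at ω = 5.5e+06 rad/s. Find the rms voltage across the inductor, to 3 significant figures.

4.33 V

X_L = ωL = 61.1 Ω
X_C = 1/(ωC) = 230 Ω
Net reactance X = X_L − X_C = -169 Ω
Z = − j169 Ω
|Z| = √(0² + 169²) = 169 Ω
I = V/|Z| = 71.0 mA
V_L = I·|Z_L| = 0.0710 × 61.1 = 4.33 V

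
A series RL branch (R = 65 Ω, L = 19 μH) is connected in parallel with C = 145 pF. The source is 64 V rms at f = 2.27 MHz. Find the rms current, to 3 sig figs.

106 mA

ω = 2πf = 1.426e+07 rad/s
X_L = ωL = 271 Ω
X_C = 1/(ωC) = 484 Ω
Branch 1 (R+jX_L): Z₁ = 65.0 + j271 Ω, |Z₁| = 279 Ω
Branch 2 (−jX_C): Z₂ = −j484 Ω
Parallel: Z = Z₁Z₂/(Z₁+Z₂), |Z| = 606 Ω, ∠Z = 59.5°
I = V/|Z| = 64/606 = 106 mA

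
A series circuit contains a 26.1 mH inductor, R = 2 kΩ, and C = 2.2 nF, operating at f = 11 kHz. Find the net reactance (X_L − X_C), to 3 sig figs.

-4770 Ω

ω = 2πf = 69120 rad/s
X_L = ωL = 1800 Ω
X_C = 1/(ωC) = 6580 Ω
X = 1800 − 6580 = -4770 Ω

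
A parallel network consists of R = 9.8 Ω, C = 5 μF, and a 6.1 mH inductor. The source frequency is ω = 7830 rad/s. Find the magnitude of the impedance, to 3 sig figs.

9.65 Ω

X_L = ωL = 47.8 Ω
X_C = 1/(ωC) = 25.5 Ω
Parallel: admittances add. Y = 1/R + 1/(jωL) + jωC
Y = (0.102 + j0.0182) S
|Y| = 0.104 S → |Z| = 1/|Y| = 9.65 Ω, ∠Z = −∠Y = -10.1°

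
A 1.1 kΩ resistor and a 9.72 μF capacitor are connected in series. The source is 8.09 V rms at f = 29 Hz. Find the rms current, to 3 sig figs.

ω = 2πf = 182.2 rad/s
X_C = 1/(ωC) = 565 Ω
Z = 1100 − j565 Ω
|Z| = √(1100² + 565²) = 1240 Ω
I = V/|Z| = 8.09/1240 = 6.54 mA

6.54 mA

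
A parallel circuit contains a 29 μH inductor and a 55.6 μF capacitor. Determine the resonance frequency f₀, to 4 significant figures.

ω₀ = 1/√(LC) = 1/√(2.9e-05 × 5.56e-05) = 24900 rad/s
f₀ = ω₀/(2π) = 3.964 kHz

3.964 kHz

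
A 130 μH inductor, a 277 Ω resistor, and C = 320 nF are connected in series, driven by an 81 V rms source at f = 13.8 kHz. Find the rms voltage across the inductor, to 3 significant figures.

3.28 V

ω = 2πf = 86710 rad/s
X_L = ωL = 11.3 Ω
X_C = 1/(ωC) = 36.0 Ω
Net reactance X = X_L − X_C = -24.8 Ω
Z = 277 − j24.8 Ω
|Z| = √(277² + 24.8²) = 278 Ω
I = V/|Z| = 291 mA
V_L = I·|Z_L| = 0.291 × 11.3 = 3.28 V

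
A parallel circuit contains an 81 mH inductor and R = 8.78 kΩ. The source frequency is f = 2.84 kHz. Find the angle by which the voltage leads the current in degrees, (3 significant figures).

80.7°

ω = 2πf = 17840 rad/s
X_L = ωL = 1450 Ω
Parallel: admittances add. Y = 1/R + 1/(jωL)
Y = (0.000114 − j0.000692) S
|Y| = 0.000701 S → |Z| = 1/|Y| = 1430 Ω, ∠Z = −∠Y = 80.7°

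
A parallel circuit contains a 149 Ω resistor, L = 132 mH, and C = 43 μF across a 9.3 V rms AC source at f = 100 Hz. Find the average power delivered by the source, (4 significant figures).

ω = 2πf = 628.3 rad/s
X_L = ωL = 82.94 Ω
X_C = 1/(ωC) = 37.01 Ω
Parallel: admittances add. Y = 1/R + 1/(jωL) + jωC
Y = (0.006711 + j0.01496) S
|Y| = 0.01640 S → |Z| = 1/|Y| = 60.99 Ω, ∠Z = −∠Y = -65.84°
I = V/|Z| = 152.5 mA
P = VI cos φ = 9.3 × 0.1525 × cos(-65.84°) = 580.5 mW

580.5 mW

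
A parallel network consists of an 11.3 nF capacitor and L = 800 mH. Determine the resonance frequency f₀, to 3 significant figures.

ω₀ = 1/√(LC) = 1/√(0.8 × 1.13e-08) = 10520 rad/s
f₀ = ω₀/(2π) = 1.67 kHz

1.67 kHz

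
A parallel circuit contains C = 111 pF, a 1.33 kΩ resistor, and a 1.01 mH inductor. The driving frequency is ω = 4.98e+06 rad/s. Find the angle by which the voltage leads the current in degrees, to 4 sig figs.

X_L = ωL = 5030 Ω
X_C = 1/(ωC) = 1809 Ω
Parallel: admittances add. Y = 1/R + 1/(jωL) + jωC
Y = (0.0007519 + j0.0003540) S
|Y| = 0.0008310 S → |Z| = 1/|Y| = 1203 Ω, ∠Z = −∠Y = -25.21°

-25.21°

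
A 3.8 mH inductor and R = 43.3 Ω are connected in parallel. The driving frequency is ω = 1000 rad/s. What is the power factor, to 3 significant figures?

X_L = ωL = 3.80 Ω
Parallel: admittances add. Y = 1/R + 1/(jωL)
Y = (0.0231 − j0.263) S
|Y| = 0.264 S → |Z| = 1/|Y| = 3.79 Ω, ∠Z = −∠Y = 85.0°
cos φ = cos(85.0°) = 0.0874

0.0874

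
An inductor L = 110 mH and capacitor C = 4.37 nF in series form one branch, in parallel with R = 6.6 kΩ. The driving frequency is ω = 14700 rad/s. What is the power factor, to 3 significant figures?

0.904

X_L = ωL = 1620 Ω
X_C = 1/(ωC) = 15600 Ω
Branch 1: Z₁ = R = 6600 Ω
Branch 2 (series LC): Z₂ = j(X_L − X_C) = −j13900 Ω
Parallel: Z = Z₁Z₂/(Z₁+Z₂), |Z| = 5970 Ω, ∠Z = -25.3°
cos φ = cos(-25.3°) = 0.904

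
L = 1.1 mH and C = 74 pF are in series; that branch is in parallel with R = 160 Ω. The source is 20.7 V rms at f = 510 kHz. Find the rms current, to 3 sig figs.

ω = 2πf = 3.204e+06 rad/s
X_L = ωL = 3520 Ω
X_C = 1/(ωC) = 4220 Ω
Branch 1: Z₁ = R = 160 Ω
Branch 2 (series LC): Z₂ = j(X_L − X_C) = −j692 Ω
Parallel: Z = Z₁Z₂/(Z₁+Z₂), |Z| = 156 Ω, ∠Z = -13.0°
I = V/|Z| = 20.7/156 = 133 mA

133 mA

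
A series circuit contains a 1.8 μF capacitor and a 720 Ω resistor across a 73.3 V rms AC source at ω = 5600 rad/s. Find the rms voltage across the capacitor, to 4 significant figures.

10.01 V

X_C = 1/(ωC) = 99.21 Ω
Z = 720.0 − j99.21 Ω
|Z| = √(720.0² + 99.21²) = 726.8 Ω
I = V/|Z| = 100.9 mA
V_C = I·|Z_C| = 0.1009 × 99.21 = 10.01 V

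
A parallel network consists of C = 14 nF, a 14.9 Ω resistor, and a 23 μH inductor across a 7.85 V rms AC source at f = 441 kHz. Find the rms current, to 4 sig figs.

557.2 mA

ω = 2πf = 2.771e+06 rad/s
X_L = ωL = 63.73 Ω
X_C = 1/(ωC) = 25.78 Ω
Parallel: admittances add. Y = 1/R + 1/(jωL) + jωC
Y = (0.06711 + j0.02310) S
|Y| = 0.07098 S → |Z| = 1/|Y| = 14.09 Ω, ∠Z = −∠Y = -18.99°
I = V/|Z| = 7.85/14.09 = 557.2 mA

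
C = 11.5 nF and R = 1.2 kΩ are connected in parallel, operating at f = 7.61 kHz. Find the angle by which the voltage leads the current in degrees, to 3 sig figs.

ω = 2πf = 47820 rad/s
X_C = 1/(ωC) = 1820 Ω
Parallel: admittances add. Y = 1/R + jωC
Y = (0.000833 + j0.000550) S
|Y| = 0.000998 S → |Z| = 1/|Y| = 1000 Ω, ∠Z = −∠Y = -33.4°

-33.4°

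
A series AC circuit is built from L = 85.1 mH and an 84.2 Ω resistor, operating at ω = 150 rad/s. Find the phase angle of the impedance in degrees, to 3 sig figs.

8.62°

X_L = ωL = 12.8 Ω
Z = 84.2 + j12.8 Ω
|Z| = √(84.2² + 12.8²) = 85.2 Ω
∠Z = arctan(12.8/84.2) = 8.62°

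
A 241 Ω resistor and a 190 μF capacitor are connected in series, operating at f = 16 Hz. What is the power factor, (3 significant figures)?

ω = 2πf = 100.5 rad/s
X_C = 1/(ωC) = 52.4 Ω
Z = 241 − j52.4 Ω
|Z| = √(241² + 52.4²) = 247 Ω
∠Z = arctan(-52.4/241) = -12.3°
cos φ = cos(-12.3°) = 0.977

0.977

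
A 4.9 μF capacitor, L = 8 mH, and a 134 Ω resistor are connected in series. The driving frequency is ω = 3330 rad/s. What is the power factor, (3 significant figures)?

0.968

X_L = ωL = 26.6 Ω
X_C = 1/(ωC) = 61.3 Ω
Net reactance X = X_L − X_C = -34.6 Ω
Z = 134 − j34.6 Ω
|Z| = √(134² + 34.6²) = 138 Ω
∠Z = arctan(-34.6/134) = -14.5°
cos φ = cos(-14.5°) = 0.968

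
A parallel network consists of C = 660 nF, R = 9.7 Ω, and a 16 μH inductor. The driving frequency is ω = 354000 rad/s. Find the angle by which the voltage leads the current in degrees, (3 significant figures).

X_L = ωL = 5.66 Ω
X_C = 1/(ωC) = 4.28 Ω
Parallel: admittances add. Y = 1/R + 1/(jωL) + jωC
Y = (0.103 + j0.0571) S
|Y| = 0.118 S → |Z| = 1/|Y| = 8.49 Ω, ∠Z = −∠Y = -29.0°

-29.0°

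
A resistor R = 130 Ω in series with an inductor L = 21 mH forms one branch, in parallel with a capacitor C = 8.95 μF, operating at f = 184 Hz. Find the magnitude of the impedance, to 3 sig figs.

ω = 2πf = 1156 rad/s
X_L = ωL = 24.3 Ω
X_C = 1/(ωC) = 96.6 Ω
Branch 1 (R+jX_L): Z₁ = 130 + j24.3 Ω, |Z₁| = 132 Ω
Branch 2 (−jX_C): Z₂ = −j96.6 Ω
Parallel: Z = Z₁Z₂/(Z₁+Z₂), |Z| = 85.9 Ω, ∠Z = -50.3°

85.9 Ω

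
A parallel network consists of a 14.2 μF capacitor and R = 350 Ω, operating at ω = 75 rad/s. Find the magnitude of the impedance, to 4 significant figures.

328.0 Ω

X_C = 1/(ωC) = 939.0 Ω
Parallel: admittances add. Y = 1/R + jωC
Y = (0.002857 + j0.001065) S
|Y| = 0.003049 S → |Z| = 1/|Y| = 328.0 Ω, ∠Z = −∠Y = -20.44°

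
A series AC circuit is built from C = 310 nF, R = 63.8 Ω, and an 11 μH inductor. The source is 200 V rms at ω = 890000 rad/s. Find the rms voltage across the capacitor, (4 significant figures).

11.31 V

X_L = ωL = 9.790 Ω
X_C = 1/(ωC) = 3.625 Ω
Net reactance X = X_L − X_C = 6.165 Ω
Z = 63.80 + j6.165 Ω
|Z| = √(63.80² + 6.165²) = 64.10 Ω
I = V/|Z| = 3.120 A
V_C = I·|Z_C| = 3.120 × 3.625 = 11.31 V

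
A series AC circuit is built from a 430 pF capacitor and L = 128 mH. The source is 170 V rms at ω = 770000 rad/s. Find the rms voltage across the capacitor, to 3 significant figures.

X_L = ωL = 98600 Ω
X_C = 1/(ωC) = 3020 Ω
Net reactance X = X_L − X_C = 95500 Ω
Z = j95500 Ω
|Z| = √(0² + 95500²) = 95500 Ω
I = V/|Z| = 1.78 mA
V_C = I·|Z_C| = 0.00178 × 3020 = 5.37 V

5.37 V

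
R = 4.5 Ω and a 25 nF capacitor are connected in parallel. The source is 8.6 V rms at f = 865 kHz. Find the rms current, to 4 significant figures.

2.240 A

ω = 2πf = 5.435e+06 rad/s
X_C = 1/(ωC) = 7.360 Ω
Parallel: admittances add. Y = 1/R + jωC
Y = (0.2222 + j0.1359) S
|Y| = 0.2605 S → |Z| = 1/|Y| = 3.839 Ω, ∠Z = −∠Y = -31.44°
I = V/|Z| = 8.6/3.839 = 2.240 A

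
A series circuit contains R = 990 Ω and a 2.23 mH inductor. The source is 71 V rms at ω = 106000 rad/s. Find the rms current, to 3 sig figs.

69.8 mA

X_L = ωL = 236 Ω
Z = 990 + j236 Ω
|Z| = √(990² + 236²) = 1020 Ω
I = V/|Z| = 71/1020 = 69.8 mA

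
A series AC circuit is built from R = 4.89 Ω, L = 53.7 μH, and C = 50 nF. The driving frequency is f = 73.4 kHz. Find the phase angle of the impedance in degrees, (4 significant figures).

-75.27°

ω = 2πf = 461200 rad/s
X_L = ωL = 24.77 Ω
X_C = 1/(ωC) = 43.37 Ω
Net reactance X = X_L − X_C = -18.60 Ω
Z = 4.890 − j18.60 Ω
|Z| = √(4.890² + 18.60²) = 19.23 Ω
∠Z = arctan(-18.60/4.890) = -75.27°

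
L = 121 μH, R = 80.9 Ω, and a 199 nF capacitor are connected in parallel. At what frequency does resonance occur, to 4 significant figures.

32.43 kHz

ω₀ = 1/√(LC) = 1/√(0.000121 × 1.99e-07) = 203800 rad/s
f₀ = ω₀/(2π) = 32.43 kHz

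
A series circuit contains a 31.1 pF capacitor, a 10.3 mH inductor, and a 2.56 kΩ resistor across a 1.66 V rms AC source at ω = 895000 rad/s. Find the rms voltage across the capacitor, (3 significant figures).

2.22 V

X_L = ωL = 9220 Ω
X_C = 1/(ωC) = 35900 Ω
Net reactance X = X_L − X_C = -26700 Ω
Z = 2560 − j26700 Ω
|Z| = √(2560² + 26700²) = 26800 Ω
I = V/|Z| = 61.9 μA
V_C = I·|Z_C| = 6.19e-05 × 35900 = 2.22 V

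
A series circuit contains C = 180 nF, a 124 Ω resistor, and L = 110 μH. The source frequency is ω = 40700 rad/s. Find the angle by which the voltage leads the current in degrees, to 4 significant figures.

-46.79°

X_L = ωL = 4.477 Ω
X_C = 1/(ωC) = 136.5 Ω
Net reactance X = X_L − X_C = -132.0 Ω
Z = 124.0 − j132.0 Ω
|Z| = √(124.0² + 132.0²) = 181.1 Ω
∠Z = arctan(-132.0/124.0) = -46.79°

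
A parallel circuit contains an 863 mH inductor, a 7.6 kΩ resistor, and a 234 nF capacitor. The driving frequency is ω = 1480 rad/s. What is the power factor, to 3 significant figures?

0.289

X_L = ωL = 1280 Ω
X_C = 1/(ωC) = 2890 Ω
Parallel: admittances add. Y = 1/R + 1/(jωL) + jωC
Y = (0.000132 − j0.000437) S
|Y| = 0.000456 S → |Z| = 1/|Y| = 2190 Ω, ∠Z = −∠Y = 73.2°
cos φ = cos(73.2°) = 0.289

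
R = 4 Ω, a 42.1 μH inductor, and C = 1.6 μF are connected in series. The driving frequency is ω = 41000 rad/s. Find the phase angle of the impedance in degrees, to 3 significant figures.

-73.5°

X_L = ωL = 1.73 Ω
X_C = 1/(ωC) = 15.2 Ω
Net reactance X = X_L − X_C = -13.5 Ω
Z = 4.00 − j13.5 Ω
|Z| = √(4.00² + 13.5²) = 14.1 Ω
∠Z = arctan(-13.5/4.00) = -73.5°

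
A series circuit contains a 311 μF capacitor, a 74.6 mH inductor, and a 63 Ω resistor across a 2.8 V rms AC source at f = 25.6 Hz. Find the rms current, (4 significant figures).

ω = 2πf = 160.8 rad/s
X_L = ωL = 12.00 Ω
X_C = 1/(ωC) = 19.99 Ω
Net reactance X = X_L − X_C = -7.991 Ω
Z = 63.00 − j7.991 Ω
|Z| = √(63.00² + 7.991²) = 63.50 Ω
I = V/|Z| = 2.8/63.50 = 44.09 mA

44.09 mA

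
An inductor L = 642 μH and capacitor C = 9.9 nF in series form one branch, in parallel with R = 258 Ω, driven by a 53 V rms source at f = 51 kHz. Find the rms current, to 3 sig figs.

ω = 2πf = 320400 rad/s
X_L = ωL = 206 Ω
X_C = 1/(ωC) = 315 Ω
Branch 1: Z₁ = R = 258 Ω
Branch 2 (series LC): Z₂ = j(X_L − X_C) = −j109 Ω
Parallel: Z = Z₁Z₂/(Z₁+Z₂), |Z| = 101 Ω, ∠Z = -67.0°
I = V/|Z| = 53/101 = 526 mA

526 mA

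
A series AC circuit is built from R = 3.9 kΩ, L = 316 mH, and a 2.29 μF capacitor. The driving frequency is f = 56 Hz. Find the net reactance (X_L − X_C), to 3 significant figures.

ω = 2πf = 351.9 rad/s
X_L = ωL = 111 Ω
X_C = 1/(ωC) = 1240 Ω
X = 111 − 1240 = -1130 Ω

-1130 Ω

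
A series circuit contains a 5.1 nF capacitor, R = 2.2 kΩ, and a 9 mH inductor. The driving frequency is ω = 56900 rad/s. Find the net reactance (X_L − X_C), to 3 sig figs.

X_L = ωL = 512 Ω
X_C = 1/(ωC) = 3450 Ω
X = 512 − 3450 = -2930 Ω

-2930 Ω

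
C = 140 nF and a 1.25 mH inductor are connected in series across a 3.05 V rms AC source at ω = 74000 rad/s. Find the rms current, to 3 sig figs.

758 mA

X_L = ωL = 92.5 Ω
X_C = 1/(ωC) = 96.5 Ω
Net reactance X = X_L − X_C = -4.03 Ω
Z = − j4.03 Ω
|Z| = √(0² + 4.03²) = 4.03 Ω
I = V/|Z| = 3.05/4.03 = 758 mA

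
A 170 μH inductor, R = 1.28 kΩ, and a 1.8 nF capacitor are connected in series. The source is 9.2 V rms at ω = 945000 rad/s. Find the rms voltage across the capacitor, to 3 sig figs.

X_L = ωL = 161 Ω
X_C = 1/(ωC) = 588 Ω
Net reactance X = X_L − X_C = -427 Ω
Z = 1280 − j427 Ω
|Z| = √(1280² + 427²) = 1350 Ω
I = V/|Z| = 6.82 mA
V_C = I·|Z_C| = 0.00682 × 588 = 4.01 V

4.01 V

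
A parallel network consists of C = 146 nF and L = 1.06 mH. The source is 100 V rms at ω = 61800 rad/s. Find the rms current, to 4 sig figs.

624.3 mA

X_L = ωL = 65.51 Ω
X_C = 1/(ωC) = 110.8 Ω
Parallel: admittances add. Y = 1/(jωL) + jωC
Y = (0 − j0.006243) S
|Y| = 0.006243 S → |Z| = 1/|Y| = 160.2 Ω, ∠Z = −∠Y = 90.00°
I = V/|Z| = 100/160.2 = 624.3 mA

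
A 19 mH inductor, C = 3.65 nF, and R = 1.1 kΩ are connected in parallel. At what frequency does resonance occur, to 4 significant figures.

19.11 kHz

ω₀ = 1/√(LC) = 1/√(0.019 × 3.65e-09) = 120100 rad/s
f₀ = ω₀/(2π) = 19.11 kHz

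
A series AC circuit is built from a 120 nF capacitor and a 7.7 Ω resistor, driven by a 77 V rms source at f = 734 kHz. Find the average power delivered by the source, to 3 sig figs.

ω = 2πf = 4.612e+06 rad/s
X_C = 1/(ωC) = 1.81 Ω
Z = 7.70 − j1.81 Ω
|Z| = √(7.70² + 1.81²) = 7.91 Ω
∠Z = arctan(-1.81/7.70) = -13.2°
I = V/|Z| = 9.74 A
P = VI cos φ = 77 × 9.74 × cos(-13.2°) = 730 W

730 W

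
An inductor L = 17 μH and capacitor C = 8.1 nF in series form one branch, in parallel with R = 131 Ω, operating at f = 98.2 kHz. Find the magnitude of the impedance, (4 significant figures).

107.8 Ω

ω = 2πf = 617000 rad/s
X_L = ωL = 10.49 Ω
X_C = 1/(ωC) = 200.1 Ω
Branch 1: Z₁ = R = 131.0 Ω
Branch 2 (series LC): Z₂ = j(X_L − X_C) = −j189.6 Ω
Parallel: Z = Z₁Z₂/(Z₁+Z₂), |Z| = 107.8 Ω, ∠Z = -34.64°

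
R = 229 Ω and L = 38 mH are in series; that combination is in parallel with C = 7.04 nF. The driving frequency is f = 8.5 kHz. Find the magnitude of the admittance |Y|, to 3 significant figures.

ω = 2πf = 53410 rad/s
X_L = ωL = 2030 Ω
X_C = 1/(ωC) = 2660 Ω
Branch 1 (R+jX_L): Z₁ = 229 + j2030 Ω, |Z₁| = 2040 Ω
Branch 2 (−jX_C): Z₂ = −j2660 Ω
Parallel: Z = Z₁Z₂/(Z₁+Z₂), |Z| = 8100 Ω, ∠Z = 63.6°
|Y| = 1/|Z| = 123 μS

123 μS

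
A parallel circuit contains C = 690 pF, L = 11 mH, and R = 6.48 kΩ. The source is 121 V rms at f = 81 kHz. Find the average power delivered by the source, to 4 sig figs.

2.259 W

ω = 2πf = 508900 rad/s
X_L = ωL = 5598 Ω
X_C = 1/(ωC) = 2848 Ω
Parallel: admittances add. Y = 1/R + 1/(jωL) + jωC
Y = (0.0001543 + j0.0001725) S
|Y| = 0.0002315 S → |Z| = 1/|Y| = 4320 Ω, ∠Z = −∠Y = -48.19°
I = V/|Z| = 28.01 mA
P = VI cos φ = 121 × 0.02801 × cos(-48.19°) = 2.259 W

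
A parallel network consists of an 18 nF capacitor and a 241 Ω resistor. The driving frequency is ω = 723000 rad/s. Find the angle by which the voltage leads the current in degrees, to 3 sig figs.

X_C = 1/(ωC) = 76.8 Ω
Parallel: admittances add. Y = 1/R + jωC
Y = (0.00415 + j0.0130) S
|Y| = 0.0137 S → |Z| = 1/|Y| = 73.2 Ω, ∠Z = −∠Y = -72.3°

-72.3°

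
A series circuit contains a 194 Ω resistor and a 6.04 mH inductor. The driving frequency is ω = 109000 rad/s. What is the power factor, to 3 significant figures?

0.283

X_L = ωL = 658 Ω
Z = 194 + j658 Ω
|Z| = √(194² + 658²) = 686 Ω
∠Z = arctan(658/194) = 73.6°
cos φ = cos(73.6°) = 0.283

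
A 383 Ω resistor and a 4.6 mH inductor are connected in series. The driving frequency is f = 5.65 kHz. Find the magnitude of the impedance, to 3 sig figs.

ω = 2πf = 35500 rad/s
X_L = ωL = 163 Ω
Z = 383 + j163 Ω
|Z| = √(383² + 163²) = 416 Ω

416 Ω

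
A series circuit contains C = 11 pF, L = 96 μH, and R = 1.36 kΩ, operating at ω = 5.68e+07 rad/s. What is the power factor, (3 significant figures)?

0.333

X_L = ωL = 5450 Ω
X_C = 1/(ωC) = 1600 Ω
Net reactance X = X_L − X_C = 3850 Ω
Z = 1360 + j3850 Ω
|Z| = √(1360² + 3850²) = 4090 Ω
∠Z = arctan(3850/1360) = 70.6°
cos φ = cos(70.6°) = 0.333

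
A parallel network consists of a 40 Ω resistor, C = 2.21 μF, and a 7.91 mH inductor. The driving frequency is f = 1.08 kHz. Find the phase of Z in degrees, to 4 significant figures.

8.270°

ω = 2πf = 6786 rad/s
X_L = ωL = 53.68 Ω
X_C = 1/(ωC) = 66.68 Ω
Parallel: admittances add. Y = 1/R + 1/(jωL) + jωC
Y = (0.02500 − j0.003634) S
|Y| = 0.02526 S → |Z| = 1/|Y| = 39.58 Ω, ∠Z = −∠Y = 8.270°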